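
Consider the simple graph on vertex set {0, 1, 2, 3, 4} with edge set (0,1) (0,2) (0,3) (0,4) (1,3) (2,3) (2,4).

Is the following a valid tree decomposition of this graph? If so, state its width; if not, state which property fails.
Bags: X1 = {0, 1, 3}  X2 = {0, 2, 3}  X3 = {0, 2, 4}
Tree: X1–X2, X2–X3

Vertex coverage: the bags together contain {0, 1, 2, 3, 4}, the full vertex set. Edge coverage: each edge of G has both endpoints in at least one bag. Running intersection: for every vertex, the bags containing it form a connected subtree. All three properties hold, so this is a valid tree decomposition of width max|bag| − 1 = 2, and hence tw(G) ≤ 2.

Yes; width 2.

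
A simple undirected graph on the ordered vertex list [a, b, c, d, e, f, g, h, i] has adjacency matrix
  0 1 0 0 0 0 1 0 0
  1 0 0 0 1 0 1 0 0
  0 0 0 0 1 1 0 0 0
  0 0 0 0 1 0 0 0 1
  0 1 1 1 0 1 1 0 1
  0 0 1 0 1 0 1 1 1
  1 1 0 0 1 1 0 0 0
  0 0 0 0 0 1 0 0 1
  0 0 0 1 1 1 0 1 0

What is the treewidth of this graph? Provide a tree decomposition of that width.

Treewidth 2.
Bags: B1 = {b, e, g}  B2 = {a, b, g}  B3 = {e, f, g}  B4 = {e, f, i}  B5 = {c, e, f}  B6 = {d, e, i}  B7 = {f, h, i}
Tree: B1–B2, B1–B3, B3–B4, B4–B5, B4–B6, B4–B7

Each bag holds 3 vertices, so the decomposition has width 2, which upper-bounds the treewidth. On the other hand G contains the 3-clique {d, e, i}. A clique must lie in a single bag of any decomposition, so no decomposition can have width below 2. Combining the bounds, tw(G) = 2.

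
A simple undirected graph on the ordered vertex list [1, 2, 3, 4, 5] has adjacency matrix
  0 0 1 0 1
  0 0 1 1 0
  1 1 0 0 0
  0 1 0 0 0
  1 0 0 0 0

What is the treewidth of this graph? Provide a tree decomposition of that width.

Treewidth 1.
Bags: B1 = {2, 4}  B2 = {2, 3}  B3 = {1, 3}  B4 = {1, 5}
Tree: B1–B2, B2–B3, B3–B4

The largest bag has 2 vertices, giving width 1; this decomposition certifies tw(G) ≤ 1. Any graph with an edge has treewidth ≥ 1, and G has the edge 4–2. Hence tw(G) = 1 exactly.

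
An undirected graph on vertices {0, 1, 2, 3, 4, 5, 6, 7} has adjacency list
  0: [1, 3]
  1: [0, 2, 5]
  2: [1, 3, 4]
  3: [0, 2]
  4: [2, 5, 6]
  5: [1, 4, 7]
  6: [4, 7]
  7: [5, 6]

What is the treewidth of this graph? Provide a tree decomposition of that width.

Treewidth 2.
One such decomposition:
Bags: B1 = {0, 2, 3}  B2 = {0, 1, 2}  B3 = {1, 2, 4}  B4 = {1, 4, 5}  B5 = {4, 5, 6}  B6 = {5, 6, 7}
Tree: B1–B2, B2–B3, B3–B4, B4–B5, B5–B6

Every bag has size at most 3, so the width is 3 − 1 = 2 and tw(G) ≤ 2. The edges 3–0–1–2–3 form a cycle, so G is not a tree and its treewidth is at least 2. Hence tw(G) = 2 exactly.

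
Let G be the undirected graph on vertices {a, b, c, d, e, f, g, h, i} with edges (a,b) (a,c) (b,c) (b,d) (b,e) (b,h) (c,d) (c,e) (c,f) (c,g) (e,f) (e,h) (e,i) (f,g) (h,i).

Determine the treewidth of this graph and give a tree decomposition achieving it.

The largest bag has 3 vertices, giving width 2; this decomposition certifies tw(G) ≤ 2. Conversely, {b, e, h} is a clique of size 3, and the vertices of any clique must share a bag in every tree decomposition; so some bag has ≥ 3 vertices and tw(G) ≥ 2. Combining the bounds, tw(G) = 2.

Treewidth 2.
Bags: B1 = {b, c, d}  B2 = {b, c, e}  B3 = {c, e, f}  B4 = {b, e, h}  B5 = {e, h, i}  B6 = {c, f, g}  B7 = {a, b, c}
Tree: B1–B2, B2–B3, B2–B4, B4–B5, B3–B6, B2–B7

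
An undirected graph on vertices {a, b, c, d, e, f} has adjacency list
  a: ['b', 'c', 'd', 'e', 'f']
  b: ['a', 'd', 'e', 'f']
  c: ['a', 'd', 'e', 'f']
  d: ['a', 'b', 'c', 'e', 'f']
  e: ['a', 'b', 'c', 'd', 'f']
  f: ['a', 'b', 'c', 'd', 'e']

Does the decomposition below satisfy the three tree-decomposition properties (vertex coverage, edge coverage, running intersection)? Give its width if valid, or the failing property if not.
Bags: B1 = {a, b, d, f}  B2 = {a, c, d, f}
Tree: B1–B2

No — vertex e appears in no bag.

A tree decomposition must satisfy three properties: every vertex lies in some bag; for every edge, both endpoints lie together in some bag; and for every vertex, the bags containing it form a connected subtree. Here vertex e appears in no bag, so the decomposition is invalid.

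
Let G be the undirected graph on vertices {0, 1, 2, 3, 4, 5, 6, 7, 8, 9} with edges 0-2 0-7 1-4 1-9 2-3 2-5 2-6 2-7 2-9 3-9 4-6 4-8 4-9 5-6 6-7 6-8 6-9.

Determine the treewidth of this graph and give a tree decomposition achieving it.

The largest bag has 3 vertices, giving width 2; this decomposition certifies tw(G) ≤ 2. On the other hand G contains the 3-clique {4, 6, 8}. A clique must lie in a single bag of any decomposition, so no decomposition can have width below 2. Combining the bounds, tw(G) = 2.

Treewidth 2.
Bags: B1 = {4, 6, 8}  B2 = {4, 6, 9}  B3 = {2, 6, 9}  B4 = {1, 4, 9}  B5 = {2, 5, 6}  B6 = {2, 3, 9}  B7 = {2, 6, 7}  B8 = {0, 2, 7}
Tree: B1–B2, B2–B3, B2–B4, B3–B5, B3–B6, B5–B7, B7–B8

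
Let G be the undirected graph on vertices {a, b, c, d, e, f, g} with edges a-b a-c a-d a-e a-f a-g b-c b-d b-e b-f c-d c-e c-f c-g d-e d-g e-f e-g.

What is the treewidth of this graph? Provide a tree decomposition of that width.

Treewidth 4.
One such decomposition:
Bags: B1 = {a, c, d, e, g}  B2 = {a, b, c, d, e}  B3 = {a, b, c, e, f}
Tree: B1–B2, B2–B3

Each bag holds 5 vertices, so the decomposition has width 4, which upper-bounds the treewidth. Conversely, {a, c, d, e, g} is a clique of size 5, and the vertices of any clique must share a bag in every tree decomposition; so some bag has ≥ 5 vertices and tw(G) ≥ 4. Hence tw(G) = 4 exactly.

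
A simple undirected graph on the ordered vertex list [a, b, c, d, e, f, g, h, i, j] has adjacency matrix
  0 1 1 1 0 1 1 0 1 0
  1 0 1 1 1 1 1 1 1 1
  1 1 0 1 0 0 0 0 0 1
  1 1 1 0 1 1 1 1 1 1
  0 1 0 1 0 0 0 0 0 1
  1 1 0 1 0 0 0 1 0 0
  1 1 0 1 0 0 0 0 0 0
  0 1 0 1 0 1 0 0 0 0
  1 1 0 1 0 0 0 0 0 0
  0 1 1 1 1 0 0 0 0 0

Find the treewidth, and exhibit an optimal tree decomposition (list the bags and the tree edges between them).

Treewidth 3.
One such decomposition:
Bags: B1 = {a, b, d, f}  B2 = {a, b, d, i}  B3 = {a, b, d, g}  B4 = {a, b, c, d}  B5 = {b, c, d, j}  B6 = {b, d, f, h}  B7 = {b, d, e, j}
Tree: B1–B2, B2–B3, B1–B4, B4–B5, B1–B6, B5–B7

Every bag has size at most 4, so the width is 4 − 1 = 3 and tw(G) ≤ 3. On the other hand G contains the 4-clique {b, d, e, j}. A clique must lie in a single bag of any decomposition, so no decomposition can have width below 3. Therefore the treewidth is 3.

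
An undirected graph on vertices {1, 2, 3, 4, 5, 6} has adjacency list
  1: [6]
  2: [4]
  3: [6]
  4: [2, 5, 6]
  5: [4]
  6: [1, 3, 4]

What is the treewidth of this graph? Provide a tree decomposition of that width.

The largest bag has 2 vertices, giving width 1; this decomposition certifies tw(G) ≤ 1. Any graph with an edge has treewidth ≥ 1, and G has the edge 2–4. Therefore the treewidth is 1.

Treewidth 1.
One such decomposition:
Bags: B1 = {2, 4}  B2 = {4, 5}  B3 = {4, 6}  B4 = {3, 6}  B5 = {1, 6}
Tree: B1–B2, B2–B3, B3–B4, B3–B5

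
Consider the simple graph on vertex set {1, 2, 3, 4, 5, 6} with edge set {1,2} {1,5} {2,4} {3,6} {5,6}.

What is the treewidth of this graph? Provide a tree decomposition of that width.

Each bag holds 2 vertices, so the decomposition has width 1, which upper-bounds the treewidth. G has an edge, so its treewidth is at least 1. The upper and lower bounds meet at 1, so that is the treewidth.

Treewidth 1.
Bags: B1 = {2, 4}  B2 = {1, 2}  B3 = {1, 5}  B4 = {5, 6}  B5 = {3, 6}
Tree: B1–B2, B2–B3, B3–B4, B4–B5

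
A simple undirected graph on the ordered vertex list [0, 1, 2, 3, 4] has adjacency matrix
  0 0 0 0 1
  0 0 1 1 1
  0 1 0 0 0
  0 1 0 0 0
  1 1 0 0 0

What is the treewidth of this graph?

1

A width-1 tree decomposition is:
Bags: B1 = {1, 4}  B2 = {0, 4}  B3 = {1, 2}  B4 = {1, 3}
Tree: B1–B2, B1–B3, B1–B4
Each bag holds 2 vertices, so the decomposition has width 1, which upper-bounds the treewidth. G has an edge, so its treewidth is at least 1. Hence tw(G) = 1 exactly.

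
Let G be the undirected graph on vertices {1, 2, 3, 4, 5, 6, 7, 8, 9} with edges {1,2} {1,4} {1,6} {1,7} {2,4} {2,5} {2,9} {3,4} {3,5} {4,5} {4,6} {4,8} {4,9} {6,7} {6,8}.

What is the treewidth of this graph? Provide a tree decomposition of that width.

Treewidth 2.
One such decomposition:
Bags: B1 = {2, 4, 5}  B2 = {1, 2, 4}  B3 = {1, 4, 6}  B4 = {1, 6, 7}  B5 = {4, 6, 8}  B6 = {3, 4, 5}  B7 = {2, 4, 9}
Tree: B1–B2, B2–B3, B3–B4, B3–B5, B1–B6, B1–B7

Each bag holds 3 vertices, so the decomposition has width 2, which upper-bounds the treewidth. On the other hand G contains the 3-clique {4, 6, 8}. A clique must lie in a single bag of any decomposition, so no decomposition can have width below 2. The upper and lower bounds meet at 2, so that is the treewidth.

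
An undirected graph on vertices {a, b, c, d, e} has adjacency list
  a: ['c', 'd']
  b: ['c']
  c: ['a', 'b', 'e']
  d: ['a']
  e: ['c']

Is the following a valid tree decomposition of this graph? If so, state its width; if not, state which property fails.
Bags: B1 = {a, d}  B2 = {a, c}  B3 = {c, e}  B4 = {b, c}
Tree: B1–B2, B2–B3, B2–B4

Checking the three conditions: (i) the bags cover all of {a, b, c, d, e}; (ii) for each edge, some bag contains both endpoints; (iii) the bags containing any fixed vertex form a subtree. All hold, so the decomposition is valid with width 2 − 1 = 1.

Yes; width 1.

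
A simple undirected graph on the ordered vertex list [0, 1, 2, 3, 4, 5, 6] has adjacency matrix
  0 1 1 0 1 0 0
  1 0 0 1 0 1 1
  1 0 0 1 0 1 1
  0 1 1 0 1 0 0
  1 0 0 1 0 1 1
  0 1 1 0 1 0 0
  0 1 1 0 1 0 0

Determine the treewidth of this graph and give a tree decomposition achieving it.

Treewidth 3.
Bags: B1 = {0, 1, 2, 4}  B2 = {1, 2, 3, 4}  B3 = {1, 2, 4, 5}  B4 = {1, 2, 4, 6}
Tree: B1–B2, B2–B3, B3–B4

The largest bag has 4 vertices, giving width 3; this decomposition certifies tw(G) ≤ 3. For the lower bound: the 4 vertex sets {0,4}, {1,3}, {2}, {5} are disjoint, each induces a connected subgraph, and every pair is joined by at least one edge of G. Contracting each set to a single vertex therefore yields K_{4} as a minor, and since treewidth is minor-monotone, tw(G) ≥ tw(K_{4}) = 3. The upper and lower bounds meet at 3, so that is the treewidth.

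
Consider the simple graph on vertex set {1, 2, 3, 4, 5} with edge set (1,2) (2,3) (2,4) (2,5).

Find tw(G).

A width-1 tree decomposition is:
Bags: B1 = {2, 3}  B2 = {1, 2}  B3 = {2, 5}  B4 = {2, 4}
Tree: B1–B2, B2–B3, B2–B4
The largest bag has 2 vertices, giving width 1; this decomposition certifies tw(G) ≤ 1. Any graph with an edge has treewidth ≥ 1, and G has the edge 3–2. Therefore the treewidth is 1.

1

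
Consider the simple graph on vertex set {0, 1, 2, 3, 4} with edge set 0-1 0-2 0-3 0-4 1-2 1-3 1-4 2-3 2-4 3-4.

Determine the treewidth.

4

A width-4 tree decomposition is:
Bags: B1 = {0, 1, 2, 3, 4}
Tree: (single bag)
With just one bag of size 5, the width is 5 − 1 = 4, so tw(G) ≤ 4. Conversely, {0, 1, 2, 3, 4} is a clique of size 5, and the vertices of any clique must share a bag in every tree decomposition; so some bag has ≥ 5 vertices and tw(G) ≥ 4. Hence tw(G) = 4 exactly.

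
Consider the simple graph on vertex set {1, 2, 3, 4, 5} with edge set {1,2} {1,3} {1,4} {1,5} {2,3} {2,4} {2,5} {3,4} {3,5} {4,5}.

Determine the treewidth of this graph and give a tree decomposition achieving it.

Treewidth 4.
Bags: B1 = {1, 2, 3, 4, 5}
Tree: (single bag)

With just one bag of size 5, the width is 5 − 1 = 4, so tw(G) ≤ 4. For the lower bound, the 5 vertices {1, 2, 3, 4, 5} are pairwise adjacent, and any tree decomposition puts a clique entirely inside one bag — forcing width ≥ 4. Hence tw(G) = 4 exactly.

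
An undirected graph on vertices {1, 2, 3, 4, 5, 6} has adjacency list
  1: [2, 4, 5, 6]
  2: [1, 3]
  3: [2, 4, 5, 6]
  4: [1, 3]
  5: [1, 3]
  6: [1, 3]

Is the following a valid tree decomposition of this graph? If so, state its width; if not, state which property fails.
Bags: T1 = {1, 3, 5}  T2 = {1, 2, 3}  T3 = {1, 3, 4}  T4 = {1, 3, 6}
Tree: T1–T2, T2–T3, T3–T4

Yes; width 2.

Every vertex of G appears in some bag (union = {1, 2, 3, 4, 5, 6}); every edge is covered by a bag; and for each vertex v the set of bags containing v is connected in the bag tree. The decomposition is therefore valid. The largest bag has 3 vertices, so the width is 2.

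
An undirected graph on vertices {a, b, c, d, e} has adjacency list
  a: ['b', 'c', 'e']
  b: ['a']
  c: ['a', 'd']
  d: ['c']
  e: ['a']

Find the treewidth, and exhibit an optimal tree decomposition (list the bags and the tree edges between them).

Treewidth 1.
One optimal decomposition is:
Bags: B1 = {a, b}  B2 = {a, c}  B3 = {c, d}  B4 = {a, e}
Tree: B1–B2, B2–B3, B1–B4

The largest bag has 2 vertices, giving width 1; this decomposition certifies tw(G) ≤ 1. Any graph with an edge has treewidth ≥ 1, and G has the edge b–a. The upper and lower bounds meet at 1, so that is the treewidth.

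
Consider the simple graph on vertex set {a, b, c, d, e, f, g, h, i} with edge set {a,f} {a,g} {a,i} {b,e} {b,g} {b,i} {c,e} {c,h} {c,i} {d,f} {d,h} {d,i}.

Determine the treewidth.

A width-3 tree decomposition is:
Bags: B1 = {c, d, f, h}  B2 = {c, d, f, i}  B3 = {a, c, f, i}  B4 = {a, c, e, i}  B5 = {a, b, e, i}  B6 = {a, b, e, g}
Tree: B1–B2, B2–B3, B3–B4, B4–B5, B5–B6
Every bag has size at most 4, so the width is 4 − 1 = 3 and tw(G) ≤ 3. For the lower bound: the 4 vertex sets {d,f,h}, {c}, {i}, {a,b,e,g} are disjoint, each induces a connected subgraph, and every pair is joined by at least one edge of G. Contracting each set to a single vertex therefore yields K_{4} as a minor, and since treewidth is minor-monotone, tw(G) ≥ tw(K_{4}) = 3. Hence tw(G) = 3 exactly.

3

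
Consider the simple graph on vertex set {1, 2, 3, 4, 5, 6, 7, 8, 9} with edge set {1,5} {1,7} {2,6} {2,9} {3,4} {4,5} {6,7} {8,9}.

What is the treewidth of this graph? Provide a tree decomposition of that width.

Treewidth 1.
One optimal decomposition is:
Bags: B1 = {3, 4}  B2 = {4, 5}  B3 = {1, 5}  B4 = {1, 7}  B5 = {6, 7}  B6 = {2, 6}  B7 = {2, 9}  B8 = {8, 9}
Tree: B1–B2, B2–B3, B3–B4, B4–B5, B5–B6, B6–B7, B7–B8

Each bag holds 2 vertices, so the decomposition has width 1, which upper-bounds the treewidth. Since G has at least one edge (e.g. 3–4), it is not an edgeless graph, so tw(G) ≥ 1. Combining the bounds, tw(G) = 1.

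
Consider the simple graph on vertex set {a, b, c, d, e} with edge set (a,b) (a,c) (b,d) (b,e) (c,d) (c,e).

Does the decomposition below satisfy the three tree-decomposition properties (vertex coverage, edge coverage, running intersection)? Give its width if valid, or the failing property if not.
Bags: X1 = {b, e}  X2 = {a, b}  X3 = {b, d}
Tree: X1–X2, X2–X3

No — vertex c appears in no bag.

A tree decomposition must satisfy three properties: every vertex lies in some bag; for every edge, both endpoints lie together in some bag; and for every vertex, the bags containing it form a connected subtree. Here vertex c appears in no bag, so the decomposition is invalid.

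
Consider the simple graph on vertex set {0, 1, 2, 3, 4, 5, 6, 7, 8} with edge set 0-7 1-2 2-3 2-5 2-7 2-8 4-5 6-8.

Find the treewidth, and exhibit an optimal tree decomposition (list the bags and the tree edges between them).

Treewidth 1.
One such decomposition:
Bags: B1 = {2, 3}  B2 = {2, 5}  B3 = {2, 7}  B4 = {0, 7}  B5 = {2, 8}  B6 = {6, 8}  B7 = {4, 5}  B8 = {1, 2}
Tree: B1–B2, B2–B3, B3–B4, B3–B5, B5–B6, B2–B7, B2–B8

The largest bag has 2 vertices, giving width 1; this decomposition certifies tw(G) ≤ 1. Any graph with an edge has treewidth ≥ 1, and G has the edge 2–3. The upper and lower bounds meet at 1, so that is the treewidth.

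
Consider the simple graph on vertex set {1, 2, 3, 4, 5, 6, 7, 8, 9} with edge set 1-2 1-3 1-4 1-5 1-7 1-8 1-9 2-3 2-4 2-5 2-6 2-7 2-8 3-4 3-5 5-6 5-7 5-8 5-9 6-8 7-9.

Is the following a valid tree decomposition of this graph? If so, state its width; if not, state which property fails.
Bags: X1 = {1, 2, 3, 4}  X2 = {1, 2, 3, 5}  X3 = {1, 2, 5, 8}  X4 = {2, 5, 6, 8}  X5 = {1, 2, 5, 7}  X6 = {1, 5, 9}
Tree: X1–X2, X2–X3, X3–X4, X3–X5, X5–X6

No — edge (7,9) lies in no bag.

A tree decomposition must satisfy three properties: every vertex lies in some bag; for every edge, both endpoints lie together in some bag; and for every vertex, the bags containing it form a connected subtree. Here edge (7,9) lies in no bag, so the decomposition is invalid.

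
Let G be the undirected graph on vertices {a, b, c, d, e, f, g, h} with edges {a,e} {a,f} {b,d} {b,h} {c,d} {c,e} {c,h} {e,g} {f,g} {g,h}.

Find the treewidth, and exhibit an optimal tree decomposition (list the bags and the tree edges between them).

Every bag has size at most 3, so the width is 3 − 1 = 2 and tw(G) ≤ 2. Since f–a–e–g–f is a cycle in G, G is not acyclic. Forests are exactly the graphs of treewidth ≤ 1, so tw(G) ≥ 2. The upper and lower bounds meet at 2, so that is the treewidth.

Treewidth 2.
One such decomposition:
Bags: B1 = {a, f, g}  B2 = {a, e, g}  B3 = {e, g, h}  B4 = {c, e, h}  B5 = {b, c, h}  B6 = {b, c, d}
Tree: B1–B2, B2–B3, B3–B4, B4–B5, B5–B6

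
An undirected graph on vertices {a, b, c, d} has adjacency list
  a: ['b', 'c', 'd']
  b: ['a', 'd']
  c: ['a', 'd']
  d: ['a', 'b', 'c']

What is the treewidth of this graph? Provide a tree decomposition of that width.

Each bag holds 3 vertices, so the decomposition has width 2, which upper-bounds the treewidth. For the lower bound, the 3 vertices {a, c, d} are pairwise adjacent, and any tree decomposition puts a clique entirely inside one bag — forcing width ≥ 2. The upper and lower bounds meet at 2, so that is the treewidth.

Treewidth 2.
One such decomposition:
Bags: B1 = {a, c, d}  B2 = {a, b, d}
Tree: B1–B2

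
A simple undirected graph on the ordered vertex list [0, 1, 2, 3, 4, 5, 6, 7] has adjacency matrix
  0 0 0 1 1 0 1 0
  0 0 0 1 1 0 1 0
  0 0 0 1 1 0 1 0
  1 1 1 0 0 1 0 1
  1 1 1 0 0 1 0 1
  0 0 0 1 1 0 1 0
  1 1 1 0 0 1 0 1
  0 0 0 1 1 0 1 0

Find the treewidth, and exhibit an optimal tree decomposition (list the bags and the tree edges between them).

Treewidth 3.
Bags: B1 = {3, 4, 5, 6}  B2 = {3, 4, 6, 7}  B3 = {1, 3, 4, 6}  B4 = {2, 3, 4, 6}  B5 = {0, 3, 4, 6}
Tree: B1–B2, B2–B3, B3–B4, B4–B5

Each bag holds 4 vertices, so the decomposition has width 3, which upper-bounds the treewidth. For the lower bound: the 4 vertex sets {4,5}, {6,7}, {3}, {1} are disjoint, each induces a connected subgraph, and every pair is joined by at least one edge of G. Contracting each set to a single vertex therefore yields K_{4} as a minor, and since treewidth is minor-monotone, tw(G) ≥ tw(K_{4}) = 3. Hence tw(G) = 3 exactly.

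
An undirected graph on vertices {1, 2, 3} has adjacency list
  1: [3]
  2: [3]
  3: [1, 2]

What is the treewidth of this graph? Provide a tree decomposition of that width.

Treewidth 1.
One optimal decomposition is:
Bags: B1 = {1, 3}  B2 = {2, 3}
Tree: B1–B2

The largest bag has 2 vertices, giving width 1; this decomposition certifies tw(G) ≤ 1. Since G has at least one edge (e.g. 1–3), it is not an edgeless graph, so tw(G) ≥ 1. The upper and lower bounds meet at 1, so that is the treewidth.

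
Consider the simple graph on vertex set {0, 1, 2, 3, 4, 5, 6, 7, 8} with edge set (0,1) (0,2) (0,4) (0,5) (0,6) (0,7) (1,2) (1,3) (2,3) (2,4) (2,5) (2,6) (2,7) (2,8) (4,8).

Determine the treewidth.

A width-2 tree decomposition is:
Bags: B1 = {0, 1, 2}  B2 = {0, 2, 4}  B3 = {0, 2, 7}  B4 = {2, 4, 8}  B5 = {1, 2, 3}  B6 = {0, 2, 6}  B7 = {0, 2, 5}
Tree: B1–B2, B2–B3, B2–B4, B1–B5, B3–B6, B6–B7
The largest bag has 3 vertices, giving width 2; this decomposition certifies tw(G) ≤ 2. On the other hand G contains the 3-clique {0, 1, 2}. A clique must lie in a single bag of any decomposition, so no decomposition can have width below 2. The upper and lower bounds meet at 2, so that is the treewidth.

2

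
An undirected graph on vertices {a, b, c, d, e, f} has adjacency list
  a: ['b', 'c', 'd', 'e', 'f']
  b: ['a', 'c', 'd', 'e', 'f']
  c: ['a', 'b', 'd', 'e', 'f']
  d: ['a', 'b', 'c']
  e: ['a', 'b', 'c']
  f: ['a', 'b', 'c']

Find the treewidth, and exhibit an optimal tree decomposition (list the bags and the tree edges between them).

Every bag has size at most 4, so the width is 4 − 1 = 3 and tw(G) ≤ 3. Conversely, {a, b, c, d} is a clique of size 4, and the vertices of any clique must share a bag in every tree decomposition; so some bag has ≥ 4 vertices and tw(G) ≥ 3. Hence tw(G) = 3 exactly.

Treewidth 3.
Bags: B1 = {a, b, c, f}  B2 = {a, b, c, e}  B3 = {a, b, c, d}
Tree: B1–B2, B1–B3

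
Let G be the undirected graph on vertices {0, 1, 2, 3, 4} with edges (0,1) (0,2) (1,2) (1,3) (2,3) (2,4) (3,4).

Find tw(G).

2

A width-2 tree decomposition is:
Bags: B1 = {0, 1, 2}  B2 = {1, 2, 3}  B3 = {2, 3, 4}
Tree: B1–B2, B2–B3
Every bag has size at most 3, so the width is 3 − 1 = 2 and tw(G) ≤ 2. Conversely, {0, 1, 2} is a clique of size 3, and the vertices of any clique must share a bag in every tree decomposition; so some bag has ≥ 3 vertices and tw(G) ≥ 2. Combining the bounds, tw(G) = 2.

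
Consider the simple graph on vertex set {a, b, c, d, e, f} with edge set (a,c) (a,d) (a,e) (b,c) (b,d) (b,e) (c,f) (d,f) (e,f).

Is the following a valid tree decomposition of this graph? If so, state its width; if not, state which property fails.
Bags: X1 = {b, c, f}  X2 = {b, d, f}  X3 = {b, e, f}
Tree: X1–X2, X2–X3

No — vertex a appears in no bag.

A tree decomposition must satisfy three properties: every vertex lies in some bag; for every edge, both endpoints lie together in some bag; and for every vertex, the bags containing it form a connected subtree. Here vertex a appears in no bag, so the decomposition is invalid.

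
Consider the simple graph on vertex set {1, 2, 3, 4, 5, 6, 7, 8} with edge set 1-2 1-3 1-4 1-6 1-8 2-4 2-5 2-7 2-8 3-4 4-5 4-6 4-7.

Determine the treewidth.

2

A width-2 tree decomposition is:
Bags: B1 = {1, 2, 4}  B2 = {2, 4, 7}  B3 = {1, 4, 6}  B4 = {1, 2, 8}  B5 = {1, 3, 4}  B6 = {2, 4, 5}
Tree: B1–B2, B1–B3, B1–B4, B3–B5, B1–B6
Every bag has size at most 3, so the width is 3 − 1 = 2 and tw(G) ≤ 2. For the lower bound, the 3 vertices {1, 2, 8} are pairwise adjacent, and any tree decomposition puts a clique entirely inside one bag — forcing width ≥ 2. The upper and lower bounds meet at 2, so that is the treewidth.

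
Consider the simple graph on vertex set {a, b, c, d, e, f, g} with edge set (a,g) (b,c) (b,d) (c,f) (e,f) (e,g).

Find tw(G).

A width-1 tree decomposition is:
Bags: B1 = {b, d}  B2 = {b, c}  B3 = {c, f}  B4 = {e, f}  B5 = {e, g}  B6 = {a, g}
Tree: B1–B2, B2–B3, B3–B4, B4–B5, B5–B6
Each bag holds 2 vertices, so the decomposition has width 1, which upper-bounds the treewidth. G has an edge, so its treewidth is at least 1. Combining the bounds, tw(G) = 1.

1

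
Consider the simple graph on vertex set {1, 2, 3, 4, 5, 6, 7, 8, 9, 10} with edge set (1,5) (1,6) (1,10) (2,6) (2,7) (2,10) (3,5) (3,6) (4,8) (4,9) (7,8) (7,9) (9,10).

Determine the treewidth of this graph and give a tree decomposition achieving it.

Each bag holds 3 vertices, so the decomposition has width 2, which upper-bounds the treewidth. For the lower bound, G contains the cycle 5–3–6–1–5, so G is not a forest; only forests have treewidth ≤ 1, hence tw(G) ≥ 2. Therefore the treewidth is 2.

Treewidth 2.
One optimal decomposition is:
Bags: B1 = {1, 3, 5}  B2 = {1, 3, 6}  B3 = {1, 6, 10}  B4 = {2, 6, 10}  B5 = {2, 9, 10}  B6 = {2, 7, 9}  B7 = {4, 7, 9}  B8 = {4, 7, 8}
Tree: B1–B2, B2–B3, B3–B4, B4–B5, B5–B6, B6–B7, B7–B8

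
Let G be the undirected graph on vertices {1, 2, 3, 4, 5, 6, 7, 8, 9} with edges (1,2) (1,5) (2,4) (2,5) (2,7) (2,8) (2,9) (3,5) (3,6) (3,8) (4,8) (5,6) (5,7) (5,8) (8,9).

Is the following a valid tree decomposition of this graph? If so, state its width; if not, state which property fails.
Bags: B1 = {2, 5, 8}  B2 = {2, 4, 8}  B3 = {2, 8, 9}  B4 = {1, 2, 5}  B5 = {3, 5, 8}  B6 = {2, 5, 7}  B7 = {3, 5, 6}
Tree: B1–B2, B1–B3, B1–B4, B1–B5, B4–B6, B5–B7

Yes; width 2.

Vertex coverage: the bags together contain {1, 2, 3, 4, 5, 6, 7, 8, 9}, the full vertex set. Edge coverage: each edge of G has both endpoints in at least one bag. Running intersection: for every vertex, the bags containing it form a connected subtree. All three properties hold, so this is a valid tree decomposition of width max|bag| − 1 = 2, and hence tw(G) ≤ 2.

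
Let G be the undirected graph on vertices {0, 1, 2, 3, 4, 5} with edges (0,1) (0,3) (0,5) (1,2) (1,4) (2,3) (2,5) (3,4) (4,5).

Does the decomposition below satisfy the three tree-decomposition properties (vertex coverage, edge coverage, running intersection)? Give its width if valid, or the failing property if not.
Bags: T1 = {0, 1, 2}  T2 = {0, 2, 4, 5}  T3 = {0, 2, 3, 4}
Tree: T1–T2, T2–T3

No — edge (4,1) lies in no bag.

A tree decomposition must satisfy three properties: every vertex lies in some bag; for every edge, both endpoints lie together in some bag; and for every vertex, the bags containing it form a connected subtree. Here edge (4,1) lies in no bag, so the decomposition is invalid.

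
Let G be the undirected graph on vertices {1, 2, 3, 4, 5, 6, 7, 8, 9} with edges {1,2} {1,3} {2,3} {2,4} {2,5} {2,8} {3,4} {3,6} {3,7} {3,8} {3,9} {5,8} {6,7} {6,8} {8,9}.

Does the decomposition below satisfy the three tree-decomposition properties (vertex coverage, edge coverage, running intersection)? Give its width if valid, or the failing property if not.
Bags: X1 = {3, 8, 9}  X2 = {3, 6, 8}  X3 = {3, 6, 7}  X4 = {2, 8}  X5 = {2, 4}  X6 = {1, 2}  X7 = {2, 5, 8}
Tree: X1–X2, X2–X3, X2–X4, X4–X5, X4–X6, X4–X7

No — edge (3,2) lies in no bag.

A tree decomposition must satisfy three properties: every vertex lies in some bag; for every edge, both endpoints lie together in some bag; and for every vertex, the bags containing it form a connected subtree. Here edge (3,2) lies in no bag, so the decomposition is invalid.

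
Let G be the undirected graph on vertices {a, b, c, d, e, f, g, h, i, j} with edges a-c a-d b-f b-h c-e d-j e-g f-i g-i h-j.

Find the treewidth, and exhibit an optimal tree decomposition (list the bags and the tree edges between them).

Treewidth 2.
One such decomposition:
Bags: B1 = {b, f, i}  B2 = {b, g, i}  B3 = {b, e, g}  B4 = {b, c, e}  B5 = {a, b, c}  B6 = {a, b, d}  B7 = {b, d, j}  B8 = {b, h, j}
Tree: B1–B2, B2–B3, B3–B4, B4–B5, B5–B6, B6–B7, B7–B8

Each bag holds 3 vertices, so the decomposition has width 2, which upper-bounds the treewidth. The edges b–f–i–g–e–c–a–d–j–h–b form a cycle, so G is not a tree and its treewidth is at least 2. Hence tw(G) = 2 exactly.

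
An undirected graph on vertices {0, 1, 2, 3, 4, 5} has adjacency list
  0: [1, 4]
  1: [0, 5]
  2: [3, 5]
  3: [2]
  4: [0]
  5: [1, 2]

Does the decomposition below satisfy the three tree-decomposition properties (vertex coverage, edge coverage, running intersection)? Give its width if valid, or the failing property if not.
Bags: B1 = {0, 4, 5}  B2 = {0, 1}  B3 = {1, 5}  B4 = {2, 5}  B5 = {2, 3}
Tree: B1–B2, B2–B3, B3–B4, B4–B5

No — bags containing vertex 5 are not connected in the tree.

A tree decomposition must satisfy three properties: every vertex lies in some bag; for every edge, both endpoints lie together in some bag; and for every vertex, the bags containing it form a connected subtree. Here bags containing vertex 5 are not connected in the tree, so the decomposition is invalid.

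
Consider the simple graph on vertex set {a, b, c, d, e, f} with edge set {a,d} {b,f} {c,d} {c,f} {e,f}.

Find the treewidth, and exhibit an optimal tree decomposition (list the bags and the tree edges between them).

Each bag holds 2 vertices, so the decomposition has width 1, which upper-bounds the treewidth. G has an edge, so its treewidth is at least 1. Hence tw(G) = 1 exactly.

Treewidth 1.
One optimal decomposition is:
Bags: B1 = {c, f}  B2 = {c, d}  B3 = {b, f}  B4 = {e, f}  B5 = {a, d}
Tree: B1–B2, B1–B3, B3–B4, B2–B5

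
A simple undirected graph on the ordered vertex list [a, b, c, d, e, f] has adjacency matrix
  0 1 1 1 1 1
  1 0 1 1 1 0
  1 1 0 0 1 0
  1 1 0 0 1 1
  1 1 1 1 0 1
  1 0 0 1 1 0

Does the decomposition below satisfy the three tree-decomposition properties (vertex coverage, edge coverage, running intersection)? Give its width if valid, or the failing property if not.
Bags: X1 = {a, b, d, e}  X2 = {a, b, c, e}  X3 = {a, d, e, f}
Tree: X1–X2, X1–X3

Yes; width 3.

Vertex coverage: the bags together contain {a, b, c, d, e, f}, the full vertex set. Edge coverage: each edge of G has both endpoints in at least one bag. Running intersection: for every vertex, the bags containing it form a connected subtree. All three properties hold, so this is a valid tree decomposition of width max|bag| − 1 = 3, and hence tw(G) ≤ 3.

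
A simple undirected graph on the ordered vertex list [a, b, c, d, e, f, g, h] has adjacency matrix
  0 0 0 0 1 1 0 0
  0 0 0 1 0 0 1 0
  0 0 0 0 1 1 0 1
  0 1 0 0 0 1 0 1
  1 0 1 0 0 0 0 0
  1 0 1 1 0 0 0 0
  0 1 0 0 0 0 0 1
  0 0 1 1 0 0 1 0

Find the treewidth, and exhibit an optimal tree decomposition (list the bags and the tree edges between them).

Treewidth 2.
Bags: B1 = {a, c, e}  B2 = {a, c, f}  B3 = {c, f, h}  B4 = {d, f, h}  B5 = {d, g, h}  B6 = {b, d, g}
Tree: B1–B2, B2–B3, B3–B4, B4–B5, B5–B6

Each bag holds 3 vertices, so the decomposition has width 2, which upper-bounds the treewidth. For the lower bound, G contains the cycle e–a–f–c–e, so G is not a forest; only forests have treewidth ≤ 1, hence tw(G) ≥ 2. Therefore the treewidth is 2.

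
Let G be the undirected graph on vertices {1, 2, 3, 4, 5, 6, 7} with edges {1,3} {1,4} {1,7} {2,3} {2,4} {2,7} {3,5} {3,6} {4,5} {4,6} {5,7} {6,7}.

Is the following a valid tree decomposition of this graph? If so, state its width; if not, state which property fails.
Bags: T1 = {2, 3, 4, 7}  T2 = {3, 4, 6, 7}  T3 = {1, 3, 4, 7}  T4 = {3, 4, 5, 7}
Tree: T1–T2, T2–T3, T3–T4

Checking the three conditions: (i) the bags cover all of {1, 2, 3, 4, 5, 6, 7}; (ii) for each edge, some bag contains both endpoints; (iii) the bags containing any fixed vertex form a subtree. All hold, so the decomposition is valid with width 4 − 1 = 3.

Yes; width 3.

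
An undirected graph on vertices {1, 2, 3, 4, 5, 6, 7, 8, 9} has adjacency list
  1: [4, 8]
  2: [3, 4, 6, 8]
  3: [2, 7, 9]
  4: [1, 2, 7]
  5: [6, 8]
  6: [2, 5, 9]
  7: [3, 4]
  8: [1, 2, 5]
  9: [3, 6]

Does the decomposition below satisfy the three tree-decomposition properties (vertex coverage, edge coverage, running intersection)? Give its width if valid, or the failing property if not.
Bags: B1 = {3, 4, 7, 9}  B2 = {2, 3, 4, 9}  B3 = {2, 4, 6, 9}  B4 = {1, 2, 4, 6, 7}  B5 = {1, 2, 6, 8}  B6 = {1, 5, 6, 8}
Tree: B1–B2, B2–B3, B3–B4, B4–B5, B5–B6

A tree decomposition must satisfy three properties: every vertex lies in some bag; for every edge, both endpoints lie together in some bag; and for every vertex, the bags containing it form a connected subtree. Here bags containing vertex 7 are not connected in the tree, so the decomposition is invalid.

No — bags containing vertex 7 are not connected in the tree.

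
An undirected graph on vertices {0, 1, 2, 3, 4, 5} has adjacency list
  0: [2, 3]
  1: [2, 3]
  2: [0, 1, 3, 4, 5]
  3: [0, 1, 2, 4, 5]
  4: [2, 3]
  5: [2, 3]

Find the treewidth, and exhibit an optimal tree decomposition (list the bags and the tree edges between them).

Treewidth 2.
Bags: B1 = {2, 3, 5}  B2 = {2, 3, 4}  B3 = {0, 2, 3}  B4 = {1, 2, 3}
Tree: B1–B2, B2–B3, B3–B4

Every bag has size at most 3, so the width is 3 − 1 = 2 and tw(G) ≤ 2. On the other hand G contains the 3-clique {0, 2, 3}. A clique must lie in a single bag of any decomposition, so no decomposition can have width below 2. Combining the bounds, tw(G) = 2.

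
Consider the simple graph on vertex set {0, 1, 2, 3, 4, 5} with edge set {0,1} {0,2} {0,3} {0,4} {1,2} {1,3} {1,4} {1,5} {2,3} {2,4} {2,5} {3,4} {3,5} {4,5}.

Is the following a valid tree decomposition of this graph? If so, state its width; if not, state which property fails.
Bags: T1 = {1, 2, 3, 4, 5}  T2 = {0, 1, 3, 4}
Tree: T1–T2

A tree decomposition must satisfy three properties: every vertex lies in some bag; for every edge, both endpoints lie together in some bag; and for every vertex, the bags containing it form a connected subtree. Here edge (2,0) lies in no bag, so the decomposition is invalid.

No — edge (2,0) lies in no bag.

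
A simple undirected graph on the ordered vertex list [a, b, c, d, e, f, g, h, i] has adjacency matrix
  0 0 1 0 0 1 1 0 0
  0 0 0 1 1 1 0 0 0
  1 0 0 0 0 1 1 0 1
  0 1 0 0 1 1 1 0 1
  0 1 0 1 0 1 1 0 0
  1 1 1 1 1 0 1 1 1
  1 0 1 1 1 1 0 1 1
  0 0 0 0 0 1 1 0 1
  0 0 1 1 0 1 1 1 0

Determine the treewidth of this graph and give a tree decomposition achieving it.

Every bag has size at most 4, so the width is 4 − 1 = 3 and tw(G) ≤ 3. Conversely, {d, e, f, g} is a clique of size 4, and the vertices of any clique must share a bag in every tree decomposition; so some bag has ≥ 4 vertices and tw(G) ≥ 3. The upper and lower bounds meet at 3, so that is the treewidth.

Treewidth 3.
Bags: B1 = {f, g, h, i}  B2 = {d, f, g, i}  B3 = {d, e, f, g}  B4 = {c, f, g, i}  B5 = {a, c, f, g}  B6 = {b, d, e, f}
Tree: B1–B2, B2–B3, B2–B4, B4–B5, B3–B6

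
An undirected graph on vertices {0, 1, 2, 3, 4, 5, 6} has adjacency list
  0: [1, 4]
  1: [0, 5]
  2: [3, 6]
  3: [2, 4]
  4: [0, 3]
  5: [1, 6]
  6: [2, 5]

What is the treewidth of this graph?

A width-2 tree decomposition is:
Bags: B1 = {2, 3, 4}  B2 = {0, 2, 4}  B3 = {0, 1, 2}  B4 = {1, 2, 5}  B5 = {2, 5, 6}
Tree: B1–B2, B2–B3, B3–B4, B4–B5
Every bag has size at most 3, so the width is 3 − 1 = 2 and tw(G) ≤ 2. For the lower bound, G contains the cycle 2–3–4–0–1–5–6–2, so G is not a forest; only forests have treewidth ≤ 1, hence tw(G) ≥ 2. Hence tw(G) = 2 exactly.

2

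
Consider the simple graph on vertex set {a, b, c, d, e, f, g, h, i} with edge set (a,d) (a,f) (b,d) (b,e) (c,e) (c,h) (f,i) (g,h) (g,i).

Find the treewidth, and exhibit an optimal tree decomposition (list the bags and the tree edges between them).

Every bag has size at most 3, so the width is 3 − 1 = 2 and tw(G) ≤ 2. Since f–a–d–b–e–c–h–g–i–f is a cycle in G, G is not acyclic. Forests are exactly the graphs of treewidth ≤ 1, so tw(G) ≥ 2. Combining the bounds, tw(G) = 2.

Treewidth 2.
One such decomposition:
Bags: B1 = {a, d, f}  B2 = {b, d, f}  B3 = {b, e, f}  B4 = {c, e, f}  B5 = {c, f, h}  B6 = {f, g, h}  B7 = {f, g, i}
Tree: B1–B2, B2–B3, B3–B4, B4–B5, B5–B6, B6–B7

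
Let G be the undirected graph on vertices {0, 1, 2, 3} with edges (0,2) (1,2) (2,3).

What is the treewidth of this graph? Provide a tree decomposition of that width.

Treewidth 1.
One optimal decomposition is:
Bags: B1 = {0, 2}  B2 = {2, 3}  B3 = {1, 2}
Tree: B1–B2, B2–B3

Every bag has size at most 2, so the width is 2 − 1 = 1 and tw(G) ≤ 1. Since G has at least one edge (e.g. 2–0), it is not an edgeless graph, so tw(G) ≥ 1. Combining the bounds, tw(G) = 1.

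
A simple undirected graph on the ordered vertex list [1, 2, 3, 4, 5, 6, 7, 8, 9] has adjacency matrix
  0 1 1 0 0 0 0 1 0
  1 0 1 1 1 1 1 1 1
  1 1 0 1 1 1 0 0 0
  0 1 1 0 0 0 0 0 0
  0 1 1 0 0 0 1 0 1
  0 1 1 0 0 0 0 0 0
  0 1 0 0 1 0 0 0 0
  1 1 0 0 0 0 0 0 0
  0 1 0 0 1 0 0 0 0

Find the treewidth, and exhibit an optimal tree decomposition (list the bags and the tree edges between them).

Every bag has size at most 3, so the width is 3 − 1 = 2 and tw(G) ≤ 2. On the other hand G contains the 3-clique {1, 2, 8}. A clique must lie in a single bag of any decomposition, so no decomposition can have width below 2. The upper and lower bounds meet at 2, so that is the treewidth.

Treewidth 2.
One such decomposition:
Bags: B1 = {2, 3, 5}  B2 = {1, 2, 3}  B3 = {2, 5, 7}  B4 = {2, 5, 9}  B5 = {2, 3, 6}  B6 = {1, 2, 8}  B7 = {2, 3, 4}
Tree: B1–B2, B1–B3, B1–B4, B2–B5, B2–B6, B1–B7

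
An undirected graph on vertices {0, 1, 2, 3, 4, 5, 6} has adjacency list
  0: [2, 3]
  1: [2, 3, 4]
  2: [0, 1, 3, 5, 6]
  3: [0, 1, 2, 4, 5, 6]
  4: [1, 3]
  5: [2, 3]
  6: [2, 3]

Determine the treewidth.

2

A width-2 tree decomposition is:
Bags: B1 = {1, 2, 3}  B2 = {1, 3, 4}  B3 = {2, 3, 5}  B4 = {0, 2, 3}  B5 = {2, 3, 6}
Tree: B1–B2, B1–B3, B1–B4, B1–B5
Each bag holds 3 vertices, so the decomposition has width 2, which upper-bounds the treewidth. On the other hand G contains the 3-clique {0, 2, 3}. A clique must lie in a single bag of any decomposition, so no decomposition can have width below 2. The upper and lower bounds meet at 2, so that is the treewidth.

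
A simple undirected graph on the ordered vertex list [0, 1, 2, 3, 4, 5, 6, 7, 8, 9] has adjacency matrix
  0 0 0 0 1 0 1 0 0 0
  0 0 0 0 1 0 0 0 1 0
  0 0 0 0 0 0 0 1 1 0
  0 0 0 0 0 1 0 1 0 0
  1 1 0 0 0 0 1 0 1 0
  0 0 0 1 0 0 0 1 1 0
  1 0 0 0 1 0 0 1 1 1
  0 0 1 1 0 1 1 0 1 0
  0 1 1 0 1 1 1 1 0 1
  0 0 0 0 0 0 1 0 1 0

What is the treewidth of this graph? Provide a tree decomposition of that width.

Treewidth 2.
One such decomposition:
Bags: B1 = {4, 6, 8}  B2 = {6, 7, 8}  B3 = {1, 4, 8}  B4 = {5, 7, 8}  B5 = {0, 4, 6}  B6 = {3, 5, 7}  B7 = {2, 7, 8}  B8 = {6, 8, 9}
Tree: B1–B2, B1–B3, B2–B4, B1–B5, B4–B6, B2–B7, B2–B8

Every bag has size at most 3, so the width is 3 − 1 = 2 and tw(G) ≤ 2. Conversely, {0, 4, 6} is a clique of size 3, and the vertices of any clique must share a bag in every tree decomposition; so some bag has ≥ 3 vertices and tw(G) ≥ 2. Combining the bounds, tw(G) = 2.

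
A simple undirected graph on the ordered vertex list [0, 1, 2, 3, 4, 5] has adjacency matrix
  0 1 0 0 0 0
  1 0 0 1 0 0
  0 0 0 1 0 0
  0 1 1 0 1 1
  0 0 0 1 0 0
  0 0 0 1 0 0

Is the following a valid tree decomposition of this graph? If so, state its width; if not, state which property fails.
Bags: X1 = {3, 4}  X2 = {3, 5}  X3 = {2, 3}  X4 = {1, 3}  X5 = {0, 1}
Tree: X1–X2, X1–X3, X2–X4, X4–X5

Yes; width 1.

Every vertex of G appears in some bag (union = {0, 1, 2, 3, 4, 5}); every edge is covered by a bag; and for each vertex v the set of bags containing v is connected in the bag tree. The decomposition is therefore valid. The largest bag has 2 vertices, so the width is 1.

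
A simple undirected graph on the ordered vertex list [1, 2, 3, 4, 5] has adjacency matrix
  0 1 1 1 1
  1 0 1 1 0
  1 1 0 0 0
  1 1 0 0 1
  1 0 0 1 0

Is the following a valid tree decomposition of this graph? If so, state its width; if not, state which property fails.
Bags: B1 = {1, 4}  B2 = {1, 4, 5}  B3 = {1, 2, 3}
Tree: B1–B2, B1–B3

No — edge (2,4) lies in no bag.

A tree decomposition must satisfy three properties: every vertex lies in some bag; for every edge, both endpoints lie together in some bag; and for every vertex, the bags containing it form a connected subtree. Here edge (2,4) lies in no bag, so the decomposition is invalid.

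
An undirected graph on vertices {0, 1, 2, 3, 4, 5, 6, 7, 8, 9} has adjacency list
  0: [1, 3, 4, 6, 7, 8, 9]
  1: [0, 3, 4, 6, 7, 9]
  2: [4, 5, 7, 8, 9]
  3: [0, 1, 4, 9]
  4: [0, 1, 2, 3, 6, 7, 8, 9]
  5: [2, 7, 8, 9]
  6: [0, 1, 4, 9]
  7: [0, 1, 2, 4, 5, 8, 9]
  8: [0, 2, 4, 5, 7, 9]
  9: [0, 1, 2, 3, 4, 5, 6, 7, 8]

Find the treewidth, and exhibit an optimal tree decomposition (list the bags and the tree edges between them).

Each bag holds 5 vertices, so the decomposition has width 4, which upper-bounds the treewidth. For the lower bound, the 5 vertices {0, 4, 7, 8, 9} are pairwise adjacent, and any tree decomposition puts a clique entirely inside one bag — forcing width ≥ 4. Therefore the treewidth is 4.

Treewidth 4.
One such decomposition:
Bags: B1 = {2, 4, 7, 8, 9}  B2 = {0, 4, 7, 8, 9}  B3 = {0, 1, 4, 7, 9}  B4 = {2, 5, 7, 8, 9}  B5 = {0, 1, 3, 4, 9}  B6 = {0, 1, 4, 6, 9}
Tree: B1–B2, B2–B3, B1–B4, B3–B5, B5–B6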